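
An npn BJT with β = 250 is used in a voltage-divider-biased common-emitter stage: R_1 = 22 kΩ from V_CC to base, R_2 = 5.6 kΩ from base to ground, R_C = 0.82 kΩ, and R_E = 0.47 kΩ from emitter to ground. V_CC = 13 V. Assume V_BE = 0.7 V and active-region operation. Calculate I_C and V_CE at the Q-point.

I_C ≈ 4 mA, V_CE ≈ 7.9 V

Thevenize the base divider: V_Th = V_CC·R_2/(R_1+R_2) = 13×5.6/27.6 = 2.64 V, R_Th = R_1‖R_2 = 4.46 kΩ.
Base-emitter loop: V_Th = I_B·R_Th + V_BE + (β+1)I_B·R_E, so I_B = (2.64 − 0.7) / (4.46 + 251×0.47) = 0.0158 mA.
I_C = β·I_B = 250×0.0158 = 3.96 mA, and I_E = (β+1)I_B = 3.97 mA.
V_CE = V_CC − I_C·R_C − I_E·R_E = 13 − 3.96×0.82 − 3.97×0.47 = 7.89 V.
V_CE = 7.89 V > 0.2 V confirms active-region operation.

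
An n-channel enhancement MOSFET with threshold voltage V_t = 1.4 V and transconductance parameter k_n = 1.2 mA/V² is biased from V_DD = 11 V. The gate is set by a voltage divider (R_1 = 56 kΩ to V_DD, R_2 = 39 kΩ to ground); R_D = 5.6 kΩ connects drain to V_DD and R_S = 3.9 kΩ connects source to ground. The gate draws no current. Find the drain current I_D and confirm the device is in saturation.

V_G = V_DD·R_2/(R_1+R_2) = 11×39/95 = 4.52 V.
Assume saturation: I_D = (k_n/2)(V_GS − V_t)² with V_GS = V_G − I_D·R_S = 4.52 − 3.9·I_D.
Substituting gives 9.13·I_D² − 15.6·I_D + 5.82 = 0, with roots I_D = 0.553 or 1.15 mA.
The root I_D = 1.15 mA gives V_GS = 0.0128 V ≤ V_t, so take I_D = 0.553 mA.
Then V_GS = 2.36 V and V_DS = V_DD − I_D(R_D+R_S) = 11 − 0.553×9.5 = 5.75 V.
Saturation requires V_DS ≥ V_GS − V_t = 0.96 V; 5.75 ≥ 0.96 ✓.

I_D ≈ 0.55 mA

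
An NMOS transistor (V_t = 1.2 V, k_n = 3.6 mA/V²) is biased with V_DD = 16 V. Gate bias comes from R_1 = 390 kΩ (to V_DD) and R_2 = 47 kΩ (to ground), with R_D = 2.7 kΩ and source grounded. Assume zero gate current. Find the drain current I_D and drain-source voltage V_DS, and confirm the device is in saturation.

V_G = V_DD·R_2/(R_1+R_2) = 16×47/437 = 1.72 V. With the source grounded, V_GS = V_G = 1.72 V.
Assume saturation: I_D = (k_n/2)(V_GS − V_t)² = (3.6/2)×(1.72 − 1.2)² = 1.8×0.521² = 0.488 mA.
V_DS = V_DD − I_D·R_D = 16 − 0.488×2.7 = 14.7 V.
Saturation requires V_DS ≥ V_GS − V_t = 0.521 V; 14.7 ≥ 0.521 ✓.

I_D ≈ 0.49 mA, V_DS ≈ 15 V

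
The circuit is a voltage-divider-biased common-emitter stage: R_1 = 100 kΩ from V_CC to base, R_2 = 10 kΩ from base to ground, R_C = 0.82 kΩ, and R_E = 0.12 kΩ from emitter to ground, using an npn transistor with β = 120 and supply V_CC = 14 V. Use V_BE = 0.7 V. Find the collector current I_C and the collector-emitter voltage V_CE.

Thevenize the base divider: V_Th = V_CC·R_2/(R_1+R_2) = 14×10/110 = 1.27 V, R_Th = R_1‖R_2 = 9.09 kΩ.
Base-emitter loop: V_Th = I_B·R_Th + V_BE + (β+1)I_B·R_E, so I_B = (1.27 − 0.7) / (9.09 + 121×0.12) = 0.0243 mA.
I_C = β·I_B = 120×0.0243 = 2.91 mA, and I_E = (β+1)I_B = 2.94 mA.
V_CE = V_CC − I_C·R_C − I_E·R_E = 14 − 2.91×0.82 − 2.94×0.12 = 11.3 V.
V_CE = 11.3 V > 0.2 V confirms active-region operation.

I_C ≈ 2.9 mA, V_CE ≈ 11 V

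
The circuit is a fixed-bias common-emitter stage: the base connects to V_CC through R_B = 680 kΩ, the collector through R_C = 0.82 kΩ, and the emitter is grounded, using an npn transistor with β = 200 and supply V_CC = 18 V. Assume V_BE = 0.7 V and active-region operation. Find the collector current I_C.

Base loop: V_CC = I_B·R_B + V_BE, so I_B = (18 − 0.7)/680 kΩ = 0.0254 mA.
In the active region I_C = β·I_B = 200 × 0.0254 = 5.09 mA.
Collector loop: V_CE = V_CC − I_C·R_C = 18 − 5.09×0.82 = 13.8 V.
Since V_CE = 13.8 V > V_CE(sat) ≈ 0.2 V, the transistor is in the active region as assumed.

I_C ≈ 5.1 mA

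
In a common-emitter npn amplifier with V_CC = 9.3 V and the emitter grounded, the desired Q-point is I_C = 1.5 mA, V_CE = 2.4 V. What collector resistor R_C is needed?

R_C ≈ 4.6 kΩ

Collector loop: V_CC = I_C·R_C + V_CE.
R_C = (V_CC − V_CE)/I_C = (9.3 − 2.4)/1.5 = 4.6 kΩ.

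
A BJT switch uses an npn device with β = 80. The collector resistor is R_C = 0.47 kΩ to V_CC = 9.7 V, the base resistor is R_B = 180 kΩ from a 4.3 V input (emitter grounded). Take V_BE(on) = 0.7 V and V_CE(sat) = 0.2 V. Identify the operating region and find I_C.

Assume active. Base-emitter loop: I_B = (V_BB − V_BE)/R_B = (4.3 − 0.7)/180 = 0.02 mA.
I_C = β·I_B = 80×0.02 = 1.6 mA.
V_CE = V_CC − I_C·R_C = 9.7 − 1.6×0.47 = 8.95 V > V_CE(sat), so the active-region assumption holds.

active; I_C ≈ 1.6 mA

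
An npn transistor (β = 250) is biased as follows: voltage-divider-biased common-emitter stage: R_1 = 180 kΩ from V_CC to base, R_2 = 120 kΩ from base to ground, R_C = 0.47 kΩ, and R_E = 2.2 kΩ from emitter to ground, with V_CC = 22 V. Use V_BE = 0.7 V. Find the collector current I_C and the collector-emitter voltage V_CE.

I_C ≈ 3.2 mA, V_CE ≈ 13 V

Thevenize the base divider: V_Th = V_CC·R_2/(R_1+R_2) = 22×120/300 = 8.8 V, R_Th = R_1‖R_2 = 72 kΩ.
Base-emitter loop: V_Th = I_B·R_Th + V_BE + (β+1)I_B·R_E, so I_B = (8.8 − 0.7) / (72 + 251×2.2) = 0.013 mA.
I_C = β·I_B = 250×0.013 = 3.24 mA, and I_E = (β+1)I_B = 3.26 mA.
V_CE = V_CC − I_C·R_C − I_E·R_E = 22 − 3.24×0.47 − 3.26×2.2 = 13.3 V.
V_CE = 13.3 V > 0.2 V confirms active-region operation.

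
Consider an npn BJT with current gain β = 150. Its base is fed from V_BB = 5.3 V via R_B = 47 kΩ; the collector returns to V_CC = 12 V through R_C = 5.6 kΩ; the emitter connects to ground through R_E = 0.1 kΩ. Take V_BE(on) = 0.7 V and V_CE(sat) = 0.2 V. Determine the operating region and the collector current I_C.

saturation; I_C ≈ 2.1 mA

Assume active: I_B = (5.3 − 0.7)/(47 + 151×0.1) = 0.0741 mA, I_C = β·I_B = 11.1 mA.
Then V_CE = 12 − 11.1×5.6 − 11.2×0.1 = -51.3 V < 0.2 V — the active assumption fails.
Re-solve with V_CE = 0.2 V. KCL at the emitter: V_E/R_E = (V_BB−0.7−V_E)/R_B + (V_CC−0.2−V_E)/R_C, giving V_E = 0.216 V.
I_C = (V_CC − 0.2 − V_E)/R_C = (11.8 − 0.216)/5.6 = 2.07 mA.
Check: I_B = (4.6 − 0.216)/47 = 0.0933 mA, and β·I_B = 14 mA > I_C, confirming saturation.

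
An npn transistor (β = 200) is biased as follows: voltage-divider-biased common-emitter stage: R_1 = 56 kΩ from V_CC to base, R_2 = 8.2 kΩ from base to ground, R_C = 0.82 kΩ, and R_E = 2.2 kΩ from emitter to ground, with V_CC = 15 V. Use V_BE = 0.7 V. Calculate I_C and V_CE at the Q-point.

Thevenize the base divider: V_Th = V_CC·R_2/(R_1+R_2) = 15×8.2/64.2 = 1.92 V, R_Th = R_1‖R_2 = 7.15 kΩ.
Base-emitter loop: V_Th = I_B·R_Th + V_BE + (β+1)I_B·R_E, so I_B = (1.92 − 0.7) / (7.15 + 201×2.2) = 0.00271 mA.
I_C = β·I_B = 200×0.00271 = 0.541 mA, and I_E = (β+1)I_B = 0.544 mA.
V_CE = V_CC − I_C·R_C − I_E·R_E = 15 − 0.541×0.82 − 0.544×2.2 = 13.4 V.
V_CE = 13.4 V > 0.2 V confirms active-region operation.

I_C ≈ 0.54 mA, V_CE ≈ 13 V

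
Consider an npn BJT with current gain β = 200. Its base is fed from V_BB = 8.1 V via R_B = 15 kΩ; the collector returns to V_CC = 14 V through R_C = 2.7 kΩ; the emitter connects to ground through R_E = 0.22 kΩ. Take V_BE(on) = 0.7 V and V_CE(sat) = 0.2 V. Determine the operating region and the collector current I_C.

Assume active: I_B = (8.1 − 0.7)/(15 + 201×0.22) = 0.125 mA, I_C = β·I_B = 25 mA.
Then V_CE = 14 − 25×2.7 − 25.1×0.22 = -59 V < 0.2 V — the active assumption fails.
Re-solve with V_CE = 0.2 V. KCL at the emitter: V_E/R_E = (V_BB−0.7−V_E)/R_B + (V_CC−0.2−V_E)/R_C, giving V_E = 1.12 V.
I_C = (V_CC − 0.2 − V_E)/R_C = (13.8 − 1.12)/2.7 = 4.69 mA.
Check: I_B = (7.4 − 1.12)/15 = 0.418 mA, and β·I_B = 83.7 mA > I_C, confirming saturation.

saturation; I_C ≈ 4.7 mA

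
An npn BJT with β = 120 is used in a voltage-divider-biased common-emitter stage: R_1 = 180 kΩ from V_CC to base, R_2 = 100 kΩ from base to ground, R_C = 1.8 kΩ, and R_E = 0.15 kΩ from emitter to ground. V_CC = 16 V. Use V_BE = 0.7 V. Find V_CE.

Thevenize the base divider: V_Th = V_CC·R_2/(R_1+R_2) = 16×100/280 = 5.71 V, R_Th = R_1‖R_2 = 64.3 kΩ.
Base-emitter loop: V_Th = I_B·R_Th + V_BE + (β+1)I_B·R_E, so I_B = (5.71 − 0.7) / (64.3 + 121×0.15) = 0.0608 mA.
I_C = β·I_B = 120×0.0608 = 7.3 mA, and I_E = (β+1)I_B = 7.36 mA.
V_CE = V_CC − I_C·R_C − I_E·R_E = 16 − 7.3×1.8 − 7.36×0.15 = 1.76 V.
V_CE = 1.76 V > 0.2 V confirms active-region operation.

V_CE ≈ 1.8 V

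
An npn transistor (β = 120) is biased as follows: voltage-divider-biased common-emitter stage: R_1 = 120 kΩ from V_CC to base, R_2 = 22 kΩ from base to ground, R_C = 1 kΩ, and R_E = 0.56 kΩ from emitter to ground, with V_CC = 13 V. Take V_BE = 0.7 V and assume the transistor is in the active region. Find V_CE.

Thevenize the base divider: V_Th = V_CC·R_2/(R_1+R_2) = 13×22/142 = 2.01 V, R_Th = R_1‖R_2 = 18.6 kΩ.
Base-emitter loop: V_Th = I_B·R_Th + V_BE + (β+1)I_B·R_E, so I_B = (2.01 − 0.7) / (18.6 + 121×0.56) = 0.0152 mA.
I_C = β·I_B = 120×0.0152 = 1.83 mA, and I_E = (β+1)I_B = 1.84 mA.
V_CE = V_CC − I_C·R_C − I_E·R_E = 13 − 1.83×1 − 1.84×0.56 = 10.1 V.
V_CE = 10.1 V > 0.2 V confirms active-region operation.

V_CE ≈ 10 V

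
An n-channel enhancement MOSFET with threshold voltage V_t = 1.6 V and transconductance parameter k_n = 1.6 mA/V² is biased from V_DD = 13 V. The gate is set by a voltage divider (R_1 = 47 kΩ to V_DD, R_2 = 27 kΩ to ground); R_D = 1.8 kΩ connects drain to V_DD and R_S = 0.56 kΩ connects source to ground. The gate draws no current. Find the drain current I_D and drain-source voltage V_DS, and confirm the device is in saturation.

I_D ≈ 2.5 mA, V_DS ≈ 7.2 V

V_G = V_DD·R_2/(R_1+R_2) = 13×27/74 = 4.74 V.
Assume saturation: I_D = (k_n/2)(V_GS − V_t)² with V_GS = V_G − I_D·R_S = 4.74 − 0.56·I_D.
Substituting gives 0.251·I_D² − 3.82·I_D + 7.9 = 0, with roots I_D = 2.47 or 12.7 mA.
The root I_D = 12.7 mA gives V_GS = -2.39 V ≤ V_t, so take I_D = 2.47 mA.
Then V_GS = 3.36 V and V_DS = V_DD − I_D(R_D+R_S) = 13 − 2.47×2.36 = 7.16 V.
Saturation requires V_DS ≥ V_GS − V_t = 1.76 V; 7.16 ≥ 1.76 ✓.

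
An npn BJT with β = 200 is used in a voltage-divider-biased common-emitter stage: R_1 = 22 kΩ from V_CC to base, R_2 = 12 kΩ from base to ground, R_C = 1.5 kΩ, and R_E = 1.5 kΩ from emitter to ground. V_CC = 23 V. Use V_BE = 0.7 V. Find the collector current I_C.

Thevenize the base divider: V_Th = V_CC·R_2/(R_1+R_2) = 23×12/34 = 8.12 V, R_Th = R_1‖R_2 = 7.76 kΩ.
Base-emitter loop: V_Th = I_B·R_Th + V_BE + (β+1)I_B·R_E, so I_B = (8.12 − 0.7) / (7.76 + 201×1.5) = 0.024 mA.
I_C = β·I_B = 200×0.024 = 4.8 mA, and I_E = (β+1)I_B = 4.82 mA.
V_CE = V_CC − I_C·R_C − I_E·R_E = 23 − 4.8×1.5 − 4.82×1.5 = 8.57 V.
V_CE = 8.57 V > 0.2 V confirms active-region operation.

I_C ≈ 4.8 mA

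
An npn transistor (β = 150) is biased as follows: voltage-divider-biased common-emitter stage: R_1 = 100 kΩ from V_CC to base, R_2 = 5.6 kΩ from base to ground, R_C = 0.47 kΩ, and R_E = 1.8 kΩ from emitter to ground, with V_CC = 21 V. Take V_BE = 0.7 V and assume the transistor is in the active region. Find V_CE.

Thevenize the base divider: V_Th = V_CC·R_2/(R_1+R_2) = 21×5.6/106 = 1.11 V, R_Th = R_1‖R_2 = 5.3 kΩ.
Base-emitter loop: V_Th = I_B·R_Th + V_BE + (β+1)I_B·R_E, so I_B = (1.11 − 0.7) / (5.3 + 151×1.8) = 0.00149 mA.
I_C = β·I_B = 150×0.00149 = 0.224 mA, and I_E = (β+1)I_B = 0.225 mA.
V_CE = V_CC − I_C·R_C − I_E·R_E = 21 − 0.224×0.47 − 0.225×1.8 = 20.5 V.
V_CE = 20.5 V > 0.2 V confirms active-region operation.

V_CE ≈ 20 V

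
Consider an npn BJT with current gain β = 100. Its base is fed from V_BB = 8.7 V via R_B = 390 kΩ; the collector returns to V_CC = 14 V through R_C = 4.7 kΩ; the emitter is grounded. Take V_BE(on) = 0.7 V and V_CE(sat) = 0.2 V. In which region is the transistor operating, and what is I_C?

active; I_C ≈ 2.1 mA

Assume active. Base-emitter loop: I_B = (V_BB − V_BE)/R_B = (8.7 − 0.7)/390 = 0.0205 mA.
I_C = β·I_B = 100×0.0205 = 2.05 mA.
V_CE = V_CC − I_C·R_C = 14 − 2.05×4.7 = 4.36 V > V_CE(sat), so the active-region assumption holds.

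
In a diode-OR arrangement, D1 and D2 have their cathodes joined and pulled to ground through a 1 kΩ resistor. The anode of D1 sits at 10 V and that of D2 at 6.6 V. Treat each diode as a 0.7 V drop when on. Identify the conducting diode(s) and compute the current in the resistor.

Only D1 conducts; I_R ≈ 9.3 mA

Assume both conduct. Then node N would need to be at both 10−0.7 = 9.3 V and 6.6−0.7 = 5.9 V, which is impossible.
Assume only D1 conducts: V_N = 10 − 0.7 = 9.3 V, so I_R = 9.3/1 = 9.3 mA.
Check D2: its anode-to-cathode voltage is 6.6 − 9.3 = -2.7 V < 0.7 V, so it is off. The assumption is consistent.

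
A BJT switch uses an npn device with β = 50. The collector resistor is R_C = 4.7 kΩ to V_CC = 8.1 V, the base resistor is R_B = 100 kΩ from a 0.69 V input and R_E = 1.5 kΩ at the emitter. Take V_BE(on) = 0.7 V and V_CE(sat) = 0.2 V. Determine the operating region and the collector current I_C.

V_BB = 0.69 V ≤ V_BE(on) = 0.7 V, so the base-emitter junction is not forward biased.
The transistor is in cutoff: I_B = I_C = 0.

cutoff; I_C ≈ 0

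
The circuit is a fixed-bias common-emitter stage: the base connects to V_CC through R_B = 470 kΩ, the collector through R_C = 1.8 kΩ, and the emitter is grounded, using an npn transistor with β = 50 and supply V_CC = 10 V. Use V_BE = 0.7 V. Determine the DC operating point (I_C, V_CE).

Base loop: V_CC = I_B·R_B + V_BE, so I_B = (10 − 0.7)/470 kΩ = 0.0198 mA.
In the active region I_C = β·I_B = 50 × 0.0198 = 0.989 mA.
Collector loop: V_CE = V_CC − I_C·R_C = 10 − 0.989×1.8 = 8.22 V.
Since V_CE = 8.22 V > V_CE(sat) ≈ 0.2 V, the transistor is in the active region as assumed.

I_C ≈ 0.99 mA, V_CE ≈ 8.2 V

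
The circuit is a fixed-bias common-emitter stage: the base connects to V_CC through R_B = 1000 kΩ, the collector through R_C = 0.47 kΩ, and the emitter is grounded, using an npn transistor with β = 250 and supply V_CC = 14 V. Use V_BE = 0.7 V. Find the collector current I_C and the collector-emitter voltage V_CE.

I_C ≈ 3.3 mA, V_CE ≈ 12 V

Base loop: V_CC = I_B·R_B + V_BE, so I_B = (14 − 0.7)/1000 kΩ = 0.0133 mA.
In the active region I_C = β·I_B = 250 × 0.0133 = 3.33 mA.
Collector loop: V_CE = V_CC − I_C·R_C = 14 − 3.33×0.47 = 12.4 V.
Since V_CE = 12.4 V > V_CE(sat) ≈ 0.2 V, the transistor is in the active region as assumed.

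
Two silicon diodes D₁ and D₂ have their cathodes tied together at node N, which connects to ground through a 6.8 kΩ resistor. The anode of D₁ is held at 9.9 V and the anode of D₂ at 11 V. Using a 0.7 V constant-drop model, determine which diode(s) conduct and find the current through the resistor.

Assume both conduct. Then node N would need to be at both 9.9−0.7 = 9.2 V and 11−0.7 = 10.3 V, which is impossible.
Assume only D₂ conducts: V_N = 11 − 0.7 = 10.3 V, so I_R = 10.3/6.8 = 1.51 mA.
Check D₁: its anode-to-cathode voltage is 9.9 − 10.3 = -0.4 V < 0.7 V, so it is off. The assumption is consistent.

Only D₂ conducts; I_R ≈ 1.5 mA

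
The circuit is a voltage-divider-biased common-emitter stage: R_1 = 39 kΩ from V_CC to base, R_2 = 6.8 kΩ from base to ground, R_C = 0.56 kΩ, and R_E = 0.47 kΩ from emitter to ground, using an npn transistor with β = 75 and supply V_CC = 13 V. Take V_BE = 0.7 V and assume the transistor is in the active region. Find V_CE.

Thevenize the base divider: V_Th = V_CC·R_2/(R_1+R_2) = 13×6.8/45.8 = 1.93 V, R_Th = R_1‖R_2 = 5.79 kΩ.
Base-emitter loop: V_Th = I_B·R_Th + V_BE + (β+1)I_B·R_E, so I_B = (1.93 − 0.7) / (5.79 + 76×0.47) = 0.0296 mA.
I_C = β·I_B = 75×0.0296 = 2.22 mA, and I_E = (β+1)I_B = 2.25 mA.
V_CE = V_CC − I_C·R_C − I_E·R_E = 13 − 2.22×0.56 − 2.25×0.47 = 10.7 V.
V_CE = 10.7 V > 0.2 V confirms active-region operation.

V_CE ≈ 11 V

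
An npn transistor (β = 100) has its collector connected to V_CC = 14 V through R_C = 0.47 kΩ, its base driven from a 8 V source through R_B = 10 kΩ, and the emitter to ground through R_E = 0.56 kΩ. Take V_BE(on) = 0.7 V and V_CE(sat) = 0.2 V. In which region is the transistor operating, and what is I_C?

active; I_C ≈ 11 mA

Assume active. Base-emitter loop: I_B = (V_BB − V_BE)/(R_B + (β+1)R_E) = (8 − 0.7)/(10 + 101×0.56) = 0.11 mA.
I_C = β·I_B = 100×0.11 = 11 mA.
V_CE = V_CC − I_C·R_C − I_E·R_E = 14 − 11×0.47 − 11.1×0.56 = 2.64 V > V_CE(sat), so the active-region assumption holds.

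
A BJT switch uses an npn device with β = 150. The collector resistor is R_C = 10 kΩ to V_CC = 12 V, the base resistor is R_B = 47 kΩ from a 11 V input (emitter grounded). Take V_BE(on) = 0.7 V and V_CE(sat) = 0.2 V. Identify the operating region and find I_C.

saturation; I_C ≈ 1.2 mA

Assume active: I_B = (11 − 0.7)/47 = 0.219 mA, giving I_C = β·I_B = 32.9 mA.
But then V_CE = 12 − 32.9×10 = -317 V < V_CE(sat) = 0.2 V — impossible in the active region.
So the transistor is saturated. With V_CE = 0.2 V, I_C = (V_CC − 0.2)/R_C = 11.8/10 = 1.18 mA.
Check: β·I_B = 32.9 mA > I_C = 1.18 mA, confirming saturation.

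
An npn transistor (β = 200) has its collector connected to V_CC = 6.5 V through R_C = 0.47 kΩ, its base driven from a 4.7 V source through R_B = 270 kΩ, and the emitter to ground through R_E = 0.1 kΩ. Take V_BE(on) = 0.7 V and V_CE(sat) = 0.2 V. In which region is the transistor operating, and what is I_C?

active; I_C ≈ 2.8 mA

Assume active. Base-emitter loop: I_B = (V_BB − V_BE)/(R_B + (β+1)R_E) = (4.7 − 0.7)/(270 + 201×0.1) = 0.0138 mA.
I_C = β·I_B = 200×0.0138 = 2.76 mA.
V_CE = V_CC − I_C·R_C − I_E·R_E = 6.5 − 2.76×0.47 − 2.77×0.1 = 4.93 V > V_CE(sat), so the active-region assumption holds.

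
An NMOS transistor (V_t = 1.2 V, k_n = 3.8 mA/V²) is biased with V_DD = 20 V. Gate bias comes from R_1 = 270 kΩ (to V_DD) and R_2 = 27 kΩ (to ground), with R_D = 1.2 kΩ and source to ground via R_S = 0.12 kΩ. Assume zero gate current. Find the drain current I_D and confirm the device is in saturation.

I_D ≈ 0.57 mA

V_G = V_DD·R_2/(R_1+R_2) = 20×27/297 = 1.82 V.
Assume saturation: I_D = (k_n/2)(V_GS − V_t)² with V_GS = V_G − I_D·R_S = 1.82 − 0.12·I_D.
Substituting gives 0.0274·I_D² − 1.28·I_D + 0.726 = 0, with roots I_D = 0.573 or 46.3 mA.
The root I_D = 46.3 mA gives V_GS = -3.74 V ≤ V_t, so take I_D = 0.573 mA.
Then V_GS = 1.75 V and V_DS = V_DD − I_D(R_D+R_S) = 20 − 0.573×1.32 = 19.2 V.
Saturation requires V_DS ≥ V_GS − V_t = 0.549 V; 19.2 ≥ 0.549 ✓.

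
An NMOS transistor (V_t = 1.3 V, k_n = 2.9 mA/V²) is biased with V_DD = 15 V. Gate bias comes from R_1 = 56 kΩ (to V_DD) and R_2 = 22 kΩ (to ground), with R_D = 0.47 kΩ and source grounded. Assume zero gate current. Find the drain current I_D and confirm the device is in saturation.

V_G = V_DD·R_2/(R_1+R_2) = 15×22/78 = 4.23 V. With the source grounded, V_GS = V_G = 4.23 V.
Assume saturation: I_D = (k_n/2)(V_GS − V_t)² = (2.9/2)×(4.23 − 1.3)² = 1.45×2.93² = 12.5 mA.
V_DS = V_DD − I_D·R_D = 15 − 12.5×0.47 = 9.15 V.
Saturation requires V_DS ≥ V_GS − V_t = 2.93 V; 9.15 ≥ 2.93 ✓.

I_D ≈ 12 mA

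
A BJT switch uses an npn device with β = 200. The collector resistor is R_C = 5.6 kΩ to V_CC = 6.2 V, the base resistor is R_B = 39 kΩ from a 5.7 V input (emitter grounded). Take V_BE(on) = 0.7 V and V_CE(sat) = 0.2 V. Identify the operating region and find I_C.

saturation; I_C ≈ 1.1 mA

Assume active: I_B = (5.7 − 0.7)/39 = 0.128 mA, giving I_C = β·I_B = 25.6 mA.
But then V_CE = 6.2 − 25.6×5.6 = -137 V < V_CE(sat) = 0.2 V — impossible in the active region.
So the transistor is saturated. With V_CE = 0.2 V, I_C = (V_CC − 0.2)/R_C = 6/5.6 = 1.07 mA.
Check: β·I_B = 25.6 mA > I_C = 1.07 mA, confirming saturation.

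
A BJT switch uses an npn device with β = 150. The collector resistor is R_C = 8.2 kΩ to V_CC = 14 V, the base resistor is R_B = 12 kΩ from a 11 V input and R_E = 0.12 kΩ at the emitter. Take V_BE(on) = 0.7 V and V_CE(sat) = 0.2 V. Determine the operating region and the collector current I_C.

Assume active: I_B = (11 − 0.7)/(12 + 151×0.12) = 0.342 mA, I_C = β·I_B = 51.3 mA.
Then V_CE = 14 − 51.3×8.2 − 51.6×0.12 = -413 V < 0.2 V — the active assumption fails.
Re-solve with V_CE = 0.2 V. KCL at the emitter: V_E/R_E = (V_BB−0.7−V_E)/R_B + (V_CC−0.2−V_E)/R_C, giving V_E = 0.298 V.
I_C = (V_CC − 0.2 − V_E)/R_C = (13.8 − 0.298)/8.2 = 1.65 mA.
Check: I_B = (10.3 − 0.298)/12 = 0.834 mA, and β·I_B = 125 mA > I_C, confirming saturation.

saturation; I_C ≈ 1.6 mA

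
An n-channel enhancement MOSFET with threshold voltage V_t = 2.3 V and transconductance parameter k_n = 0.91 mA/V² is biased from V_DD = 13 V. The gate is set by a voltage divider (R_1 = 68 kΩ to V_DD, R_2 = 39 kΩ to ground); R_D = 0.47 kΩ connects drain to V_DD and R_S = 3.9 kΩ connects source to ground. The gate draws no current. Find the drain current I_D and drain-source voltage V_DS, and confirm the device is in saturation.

I_D ≈ 0.39 mA, V_DS ≈ 11 V

V_G = V_DD·R_2/(R_1+R_2) = 13×39/107 = 4.74 V.
Assume saturation: I_D = (k_n/2)(V_GS − V_t)² with V_GS = V_G − I_D·R_S = 4.74 − 3.9·I_D.
Substituting gives 6.92·I_D² − 9.65·I_D + 2.71 = 0, with roots I_D = 0.388 or 1.01 mA.
The root I_D = 1.01 mA gives V_GS = 0.813 V ≤ V_t, so take I_D = 0.388 mA.
Then V_GS = 3.22 V and V_DS = V_DD − I_D(R_D+R_S) = 13 − 0.388×4.37 = 11.3 V.
Saturation requires V_DS ≥ V_GS − V_t = 0.924 V; 11.3 ≥ 0.924 ✓.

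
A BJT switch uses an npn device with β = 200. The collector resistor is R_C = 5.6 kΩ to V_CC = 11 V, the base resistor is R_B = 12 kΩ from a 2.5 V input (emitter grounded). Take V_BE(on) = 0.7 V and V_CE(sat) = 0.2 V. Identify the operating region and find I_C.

saturation; I_C ≈ 1.9 mA

Assume active: I_B = (2.5 − 0.7)/12 = 0.15 mA, giving I_C = β·I_B = 30 mA.
But then V_CE = 11 − 30×5.6 = -157 V < V_CE(sat) = 0.2 V — impossible in the active region.
So the transistor is saturated. With V_CE = 0.2 V, I_C = (V_CC − 0.2)/R_C = 10.8/5.6 = 1.93 mA.
Check: β·I_B = 30 mA > I_C = 1.93 mA, confirming saturation.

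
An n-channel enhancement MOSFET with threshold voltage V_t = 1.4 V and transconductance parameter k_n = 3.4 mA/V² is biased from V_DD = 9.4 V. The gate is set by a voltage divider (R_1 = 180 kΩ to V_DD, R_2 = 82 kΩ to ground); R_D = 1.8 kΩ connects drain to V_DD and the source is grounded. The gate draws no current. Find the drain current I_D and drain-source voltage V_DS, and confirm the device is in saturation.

I_D ≈ 4 mA, V_DS ≈ 2.1 V

V_G = V_DD·R_2/(R_1+R_2) = 9.4×82/262 = 2.94 V. With the source grounded, V_GS = V_G = 2.94 V.
Assume saturation: I_D = (k_n/2)(V_GS − V_t)² = (3.4/2)×(2.94 − 1.4)² = 1.7×1.54² = 4.04 mA.
V_DS = V_DD − I_D·R_D = 9.4 − 4.04×1.8 = 2.12 V.
Saturation requires V_DS ≥ V_GS − V_t = 1.54 V; 2.12 ≥ 1.54 ✓.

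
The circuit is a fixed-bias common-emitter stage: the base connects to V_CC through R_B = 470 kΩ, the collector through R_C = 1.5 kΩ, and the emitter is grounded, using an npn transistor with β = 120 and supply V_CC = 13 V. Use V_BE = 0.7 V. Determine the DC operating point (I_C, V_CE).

I_C ≈ 3.1 mA, V_CE ≈ 8.3 V

Base loop: V_CC = I_B·R_B + V_BE, so I_B = (13 − 0.7)/470 kΩ = 0.0262 mA.
In the active region I_C = β·I_B = 120 × 0.0262 = 3.14 mA.
Collector loop: V_CE = V_CC − I_C·R_C = 13 − 3.14×1.5 = 8.29 V.
Since V_CE = 8.29 V > V_CE(sat) ≈ 0.2 V, the transistor is in the active region as assumed.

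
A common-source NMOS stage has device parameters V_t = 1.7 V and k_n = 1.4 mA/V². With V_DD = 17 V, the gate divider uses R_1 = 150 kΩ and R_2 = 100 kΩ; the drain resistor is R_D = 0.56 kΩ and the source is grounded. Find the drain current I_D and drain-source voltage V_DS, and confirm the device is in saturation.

I_D ≈ 18 mA, V_DS ≈ 6.8 V

V_G = V_DD·R_2/(R_1+R_2) = 17×100/250 = 6.8 V. With the source grounded, V_GS = V_G = 6.8 V.
Assume saturation: I_D = (k_n/2)(V_GS − V_t)² = (1.4/2)×(6.8 − 1.7)² = 0.7×5.1² = 18.2 mA.
V_DS = V_DD − I_D·R_D = 17 − 18.2×0.56 = 6.8 V.
Saturation requires V_DS ≥ V_GS − V_t = 5.1 V; 6.8 ≥ 5.1 ✓.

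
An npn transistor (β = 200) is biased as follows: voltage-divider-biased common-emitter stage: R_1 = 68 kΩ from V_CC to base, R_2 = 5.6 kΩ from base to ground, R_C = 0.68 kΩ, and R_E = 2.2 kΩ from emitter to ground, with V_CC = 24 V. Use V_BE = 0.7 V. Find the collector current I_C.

Thevenize the base divider: V_Th = V_CC·R_2/(R_1+R_2) = 24×5.6/73.6 = 1.83 V, R_Th = R_1‖R_2 = 5.17 kΩ.
Base-emitter loop: V_Th = I_B·R_Th + V_BE + (β+1)I_B·R_E, so I_B = (1.83 − 0.7) / (5.17 + 201×2.2) = 0.00252 mA.
I_C = β·I_B = 200×0.00252 = 0.503 mA, and I_E = (β+1)I_B = 0.506 mA.
V_CE = V_CC − I_C·R_C − I_E·R_E = 24 − 0.503×0.68 − 0.506×2.2 = 22.5 V.
V_CE = 22.5 V > 0.2 V confirms active-region operation.

I_C ≈ 0.5 mA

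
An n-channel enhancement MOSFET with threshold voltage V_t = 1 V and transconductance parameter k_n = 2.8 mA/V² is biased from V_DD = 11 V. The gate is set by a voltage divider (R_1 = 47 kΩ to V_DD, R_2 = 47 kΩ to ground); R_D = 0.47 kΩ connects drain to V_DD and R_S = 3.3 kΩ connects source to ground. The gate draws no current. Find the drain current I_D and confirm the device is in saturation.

V_G = V_DD·R_2/(R_1+R_2) = 11×47/94 = 5.5 V.
Assume saturation: I_D = (k_n/2)(V_GS − V_t)² with V_GS = V_G − I_D·R_S = 5.5 − 3.3·I_D.
Substituting gives 15.2·I_D² − 42.6·I_D + 28.3 = 0, with roots I_D = 1.1 or 1.7 mA.
The root I_D = 1.7 mA gives V_GS = -0.101 V ≤ V_t, so take I_D = 1.1 mA.
Then V_GS = 1.88 V and V_DS = V_DD − I_D(R_D+R_S) = 11 − 1.1×3.77 = 6.87 V.
Saturation requires V_DS ≥ V_GS − V_t = 0.885 V; 6.87 ≥ 0.885 ✓.

I_D ≈ 1.1 mA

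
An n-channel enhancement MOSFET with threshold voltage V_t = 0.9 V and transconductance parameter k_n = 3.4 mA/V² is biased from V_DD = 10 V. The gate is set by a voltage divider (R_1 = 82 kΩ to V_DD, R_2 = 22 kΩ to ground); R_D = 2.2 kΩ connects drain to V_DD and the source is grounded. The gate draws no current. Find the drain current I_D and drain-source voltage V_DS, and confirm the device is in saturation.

I_D ≈ 2.5 mA, V_DS ≈ 4.5 V

V_G = V_DD·R_2/(R_1+R_2) = 10×22/104 = 2.12 V. With the source grounded, V_GS = V_G = 2.12 V.
Assume saturation: I_D = (k_n/2)(V_GS − V_t)² = (3.4/2)×(2.12 − 0.9)² = 1.7×1.22² = 2.51 mA.
V_DS = V_DD − I_D·R_D = 10 − 2.51×2.2 = 4.48 V.
Saturation requires V_DS ≥ V_GS − V_t = 1.22 V; 4.48 ≥ 1.22 ✓.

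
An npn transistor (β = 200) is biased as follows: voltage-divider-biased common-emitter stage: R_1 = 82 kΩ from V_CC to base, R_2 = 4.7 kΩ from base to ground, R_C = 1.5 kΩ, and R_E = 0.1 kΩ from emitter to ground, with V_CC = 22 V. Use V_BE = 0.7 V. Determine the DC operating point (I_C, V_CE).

I_C ≈ 4 mA, V_CE ≈ 16 V

Thevenize the base divider: V_Th = V_CC·R_2/(R_1+R_2) = 22×4.7/86.7 = 1.19 V, R_Th = R_1‖R_2 = 4.45 kΩ.
Base-emitter loop: V_Th = I_B·R_Th + V_BE + (β+1)I_B·R_E, so I_B = (1.19 − 0.7) / (4.45 + 201×0.1) = 0.0201 mA.
I_C = β·I_B = 200×0.0201 = 4.01 mA, and I_E = (β+1)I_B = 4.03 mA.
V_CE = V_CC − I_C·R_C − I_E·R_E = 22 − 4.01×1.5 − 4.03×0.1 = 15.6 V.
V_CE = 15.6 V > 0.2 V confirms active-region operation.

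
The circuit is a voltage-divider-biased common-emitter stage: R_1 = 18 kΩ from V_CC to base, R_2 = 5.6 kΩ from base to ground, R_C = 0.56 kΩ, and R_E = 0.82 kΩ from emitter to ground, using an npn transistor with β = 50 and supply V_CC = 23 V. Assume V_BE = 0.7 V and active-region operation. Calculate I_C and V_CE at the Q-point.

Thevenize the base divider: V_Th = V_CC·R_2/(R_1+R_2) = 23×5.6/23.6 = 5.46 V, R_Th = R_1‖R_2 = 4.27 kΩ.
Base-emitter loop: V_Th = I_B·R_Th + V_BE + (β+1)I_B·R_E, so I_B = (5.46 − 0.7) / (4.27 + 51×0.82) = 0.103 mA.
I_C = β·I_B = 50×0.103 = 5.16 mA, and I_E = (β+1)I_B = 5.26 mA.
V_CE = V_CC − I_C·R_C − I_E·R_E = 23 − 5.16×0.56 − 5.26×0.82 = 15.8 V.
V_CE = 15.8 V > 0.2 V confirms active-region operation.

I_C ≈ 5.2 mA, V_CE ≈ 16 V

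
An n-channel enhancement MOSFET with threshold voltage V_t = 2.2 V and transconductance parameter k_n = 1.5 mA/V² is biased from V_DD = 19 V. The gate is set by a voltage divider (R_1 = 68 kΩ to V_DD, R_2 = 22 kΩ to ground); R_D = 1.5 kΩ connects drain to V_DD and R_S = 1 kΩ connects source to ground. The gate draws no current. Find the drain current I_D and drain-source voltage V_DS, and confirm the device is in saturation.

V_G = V_DD·R_2/(R_1+R_2) = 19×22/90 = 4.64 V.
Assume saturation: I_D = (k_n/2)(V_GS − V_t)² with V_GS = V_G − I_D·R_S = 4.64 − 1·I_D.
Substituting gives 0.75·I_D² − 4.67·I_D + 4.48 = 0, with roots I_D = 1.19 or 5.04 mA.
The root I_D = 5.04 mA gives V_GS = -0.391 V ≤ V_t, so take I_D = 1.19 mA.
Then V_GS = 3.46 V and V_DS = V_DD − I_D(R_D+R_S) = 19 − 1.19×2.5 = 16 V.
Saturation requires V_DS ≥ V_GS − V_t = 1.26 V; 16 ≥ 1.26 ✓.

I_D ≈ 1.2 mA, V_DS ≈ 16 V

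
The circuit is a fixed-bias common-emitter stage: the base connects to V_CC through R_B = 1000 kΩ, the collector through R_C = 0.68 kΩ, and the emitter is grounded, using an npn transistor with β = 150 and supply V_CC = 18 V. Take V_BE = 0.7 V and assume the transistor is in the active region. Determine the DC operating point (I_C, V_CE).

Base loop: V_CC = I_B·R_B + V_BE, so I_B = (18 − 0.7)/1000 kΩ = 0.0173 mA.
In the active region I_C = β·I_B = 150 × 0.0173 = 2.59 mA.
Collector loop: V_CE = V_CC − I_C·R_C = 18 − 2.59×0.68 = 16.2 V.
Since V_CE = 16.2 V > V_CE(sat) ≈ 0.2 V, the transistor is in the active region as assumed.

I_C ≈ 2.6 mA, V_CE ≈ 16 V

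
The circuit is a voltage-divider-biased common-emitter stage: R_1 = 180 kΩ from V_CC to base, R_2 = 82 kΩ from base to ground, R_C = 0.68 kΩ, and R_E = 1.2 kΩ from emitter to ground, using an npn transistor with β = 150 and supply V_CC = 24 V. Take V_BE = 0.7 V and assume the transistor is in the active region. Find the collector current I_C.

Thevenize the base divider: V_Th = V_CC·R_2/(R_1+R_2) = 24×82/262 = 7.51 V, R_Th = R_1‖R_2 = 56.3 kΩ.
Base-emitter loop: V_Th = I_B·R_Th + V_BE + (β+1)I_B·R_E, so I_B = (7.51 − 0.7) / (56.3 + 151×1.2) = 0.0287 mA.
I_C = β·I_B = 150×0.0287 = 4.3 mA, and I_E = (β+1)I_B = 4.33 mA.
V_CE = V_CC − I_C·R_C − I_E·R_E = 24 − 4.3×0.68 − 4.33×1.2 = 15.9 V.
V_CE = 15.9 V > 0.2 V confirms active-region operation.

I_C ≈ 4.3 mA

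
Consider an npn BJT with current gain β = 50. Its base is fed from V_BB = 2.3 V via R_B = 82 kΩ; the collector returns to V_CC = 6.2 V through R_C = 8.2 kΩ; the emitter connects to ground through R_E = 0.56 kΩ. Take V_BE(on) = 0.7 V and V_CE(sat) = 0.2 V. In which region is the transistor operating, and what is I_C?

Assume active: I_B = (2.3 − 0.7)/(82 + 51×0.56) = 0.0145 mA, I_C = β·I_B = 0.724 mA.
Then V_CE = 6.2 − 0.724×8.2 − 0.738×0.56 = -0.147 V < 0.2 V — the active assumption fails.
Re-solve with V_CE = 0.2 V. KCL at the emitter: V_E/R_E = (V_BB−0.7−V_E)/R_B + (V_CC−0.2−V_E)/R_C, giving V_E = 0.391 V.
I_C = (V_CC − 0.2 − V_E)/R_C = (6 − 0.391)/8.2 = 0.684 mA.
Check: I_B = (1.6 − 0.391)/82 = 0.0147 mA, and β·I_B = 0.737 mA > I_C, confirming saturation.

saturation; I_C ≈ 0.68 mA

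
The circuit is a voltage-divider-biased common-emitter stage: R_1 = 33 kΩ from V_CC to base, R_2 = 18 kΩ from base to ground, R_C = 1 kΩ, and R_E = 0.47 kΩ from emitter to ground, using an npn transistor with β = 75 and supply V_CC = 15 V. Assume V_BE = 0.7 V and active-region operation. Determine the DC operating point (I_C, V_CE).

I_C ≈ 7.3 mA, V_CE ≈ 4.3 V

Thevenize the base divider: V_Th = V_CC·R_2/(R_1+R_2) = 15×18/51 = 5.29 V, R_Th = R_1‖R_2 = 11.6 kΩ.
Base-emitter loop: V_Th = I_B·R_Th + V_BE + (β+1)I_B·R_E, so I_B = (5.29 − 0.7) / (11.6 + 76×0.47) = 0.097 mA.
I_C = β·I_B = 75×0.097 = 7.27 mA, and I_E = (β+1)I_B = 7.37 mA.
V_CE = V_CC − I_C·R_C − I_E·R_E = 15 − 7.27×1 − 7.37×0.47 = 4.26 V.
V_CE = 4.26 V > 0.2 V confirms active-region operation.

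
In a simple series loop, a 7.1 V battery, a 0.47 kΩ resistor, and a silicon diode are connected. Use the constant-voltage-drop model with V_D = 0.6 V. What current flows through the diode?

KVL around the loop: 7.1 = V_D + I·R = 0.6 + I × 0.47 kΩ.
So I = (7.1 − 0.6) / 0.47 kΩ = 6.5 / 0.47 = 13.8 mA.

I ≈ 14 mA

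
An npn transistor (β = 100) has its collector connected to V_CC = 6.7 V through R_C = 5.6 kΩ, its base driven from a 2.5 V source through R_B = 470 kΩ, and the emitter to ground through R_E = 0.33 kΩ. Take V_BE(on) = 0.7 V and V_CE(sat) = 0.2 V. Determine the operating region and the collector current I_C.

Assume active. Base-emitter loop: I_B = (V_BB − V_BE)/(R_B + (β+1)R_E) = (2.5 − 0.7)/(470 + 101×0.33) = 0.00358 mA.
I_C = β·I_B = 100×0.00358 = 0.358 mA.
V_CE = V_CC − I_C·R_C − I_E·R_E = 6.7 − 0.358×5.6 − 0.361×0.33 = 4.58 V > V_CE(sat), so the active-region assumption holds.

active; I_C ≈ 0.36 mA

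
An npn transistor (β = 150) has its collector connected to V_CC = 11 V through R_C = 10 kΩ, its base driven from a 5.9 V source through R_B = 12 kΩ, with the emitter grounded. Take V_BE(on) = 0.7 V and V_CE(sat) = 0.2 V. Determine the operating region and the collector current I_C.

Assume active: I_B = (5.9 − 0.7)/12 = 0.433 mA, giving I_C = β·I_B = 65 mA.
But then V_CE = 11 − 65×10 = -639 V < V_CE(sat) = 0.2 V — impossible in the active region.
So the transistor is saturated. With V_CE = 0.2 V, I_C = (V_CC − 0.2)/R_C = 10.8/10 = 1.08 mA.
Check: β·I_B = 65 mA > I_C = 1.08 mA, confirming saturation.

saturation; I_C ≈ 1.1 mA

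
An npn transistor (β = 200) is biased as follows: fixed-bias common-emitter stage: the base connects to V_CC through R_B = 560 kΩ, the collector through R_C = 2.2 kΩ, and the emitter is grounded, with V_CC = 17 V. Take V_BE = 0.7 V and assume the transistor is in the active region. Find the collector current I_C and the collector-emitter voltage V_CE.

I_C ≈ 5.8 mA, V_CE ≈ 4.2 V

Base loop: V_CC = I_B·R_B + V_BE, so I_B = (17 − 0.7)/560 kΩ = 0.0291 mA.
In the active region I_C = β·I_B = 200 × 0.0291 = 5.82 mA.
Collector loop: V_CE = V_CC − I_C·R_C = 17 − 5.82×2.2 = 4.19 V.
Since V_CE = 4.19 V > V_CE(sat) ≈ 0.2 V, the transistor is in the active region as assumed.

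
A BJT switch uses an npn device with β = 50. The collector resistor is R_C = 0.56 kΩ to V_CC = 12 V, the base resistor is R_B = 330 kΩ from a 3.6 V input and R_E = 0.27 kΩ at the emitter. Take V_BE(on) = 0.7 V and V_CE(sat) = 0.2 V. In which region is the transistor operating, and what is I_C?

active; I_C ≈ 0.42 mA

Assume active. Base-emitter loop: I_B = (V_BB − V_BE)/(R_B + (β+1)R_E) = (3.6 − 0.7)/(330 + 51×0.27) = 0.00844 mA.
I_C = β·I_B = 50×0.00844 = 0.422 mA.
V_CE = V_CC − I_C·R_C − I_E·R_E = 12 − 0.422×0.56 − 0.43×0.27 = 11.6 V > V_CE(sat), so the active-region assumption holds.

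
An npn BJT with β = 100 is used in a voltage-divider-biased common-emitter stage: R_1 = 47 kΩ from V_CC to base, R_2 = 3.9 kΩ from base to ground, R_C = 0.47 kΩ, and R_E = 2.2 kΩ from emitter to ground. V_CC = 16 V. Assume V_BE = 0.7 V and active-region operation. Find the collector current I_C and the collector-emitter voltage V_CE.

Thevenize the base divider: V_Th = V_CC·R_2/(R_1+R_2) = 16×3.9/50.9 = 1.23 V, R_Th = R_1‖R_2 = 3.6 kΩ.
Base-emitter loop: V_Th = I_B·R_Th + V_BE + (β+1)I_B·R_E, so I_B = (1.23 − 0.7) / (3.6 + 101×2.2) = 0.00233 mA.
I_C = β·I_B = 100×0.00233 = 0.233 mA, and I_E = (β+1)I_B = 0.235 mA.
V_CE = V_CC − I_C·R_C − I_E·R_E = 16 − 0.233×0.47 − 0.235×2.2 = 15.4 V.
V_CE = 15.4 V > 0.2 V confirms active-region operation.

I_C ≈ 0.23 mA, V_CE ≈ 15 V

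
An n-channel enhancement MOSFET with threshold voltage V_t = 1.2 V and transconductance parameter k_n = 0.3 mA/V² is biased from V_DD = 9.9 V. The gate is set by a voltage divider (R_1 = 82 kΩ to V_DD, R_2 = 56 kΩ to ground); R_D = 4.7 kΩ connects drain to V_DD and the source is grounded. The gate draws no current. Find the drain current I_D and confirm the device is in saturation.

I_D ≈ 1.2 mA

V_G = V_DD·R_2/(R_1+R_2) = 9.9×56/138 = 4.02 V. With the source grounded, V_GS = V_G = 4.02 V.
Assume saturation: I_D = (k_n/2)(V_GS − V_t)² = (0.3/2)×(4.02 − 1.2)² = 0.15×2.82² = 1.19 mA.
V_DS = V_DD − I_D·R_D = 9.9 − 1.19×4.7 = 4.3 V.
Saturation requires V_DS ≥ V_GS − V_t = 2.82 V; 4.3 ≥ 2.82 ✓.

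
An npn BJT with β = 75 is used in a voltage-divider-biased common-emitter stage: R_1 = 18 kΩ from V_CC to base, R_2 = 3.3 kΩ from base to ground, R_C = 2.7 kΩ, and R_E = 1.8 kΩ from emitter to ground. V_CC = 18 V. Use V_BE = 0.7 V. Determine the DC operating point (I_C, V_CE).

Thevenize the base divider: V_Th = V_CC·R_2/(R_1+R_2) = 18×3.3/21.3 = 2.79 V, R_Th = R_1‖R_2 = 2.79 kΩ.
Base-emitter loop: V_Th = I_B·R_Th + V_BE + (β+1)I_B·R_E, so I_B = (2.79 − 0.7) / (2.79 + 76×1.8) = 0.015 mA.
I_C = β·I_B = 75×0.015 = 1.12 mA, and I_E = (β+1)I_B = 1.14 mA.
V_CE = V_CC − I_C·R_C − I_E·R_E = 18 − 1.12×2.7 − 1.14×1.8 = 12.9 V.
V_CE = 12.9 V > 0.2 V confirms active-region operation.

I_C ≈ 1.1 mA, V_CE ≈ 13 V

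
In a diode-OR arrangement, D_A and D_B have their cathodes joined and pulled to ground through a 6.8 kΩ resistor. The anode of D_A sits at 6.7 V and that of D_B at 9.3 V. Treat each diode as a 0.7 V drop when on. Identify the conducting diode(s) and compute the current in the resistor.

Only D_B conducts; I_R ≈ 1.3 mA

Assume both conduct. Then node N would need to be at both 6.7−0.7 = 6 V and 9.3−0.7 = 8.6 V, which is impossible.
Assume only D_B conducts: V_N = 9.3 − 0.7 = 8.6 V, so I_R = 8.6/6.8 = 1.26 mA.
Check D_A: its anode-to-cathode voltage is 6.7 − 8.6 = -1.9 V < 0.7 V, so it is off. The assumption is consistent.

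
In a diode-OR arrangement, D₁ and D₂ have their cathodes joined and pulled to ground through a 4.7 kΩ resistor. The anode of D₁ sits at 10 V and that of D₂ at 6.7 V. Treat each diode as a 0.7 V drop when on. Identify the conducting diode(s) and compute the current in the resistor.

Only D₁ conducts; I_R ≈ 2 mA

Assume both conduct. Then node N would need to be at both 10−0.7 = 9.3 V and 6.7−0.7 = 6 V, which is impossible.
Assume only D₁ conducts: V_N = 10 − 0.7 = 9.3 V, so I_R = 9.3/4.7 = 1.98 mA.
Check D₂: its anode-to-cathode voltage is 6.7 − 9.3 = -2.6 V < 0.7 V, so it is off. The assumption is consistent.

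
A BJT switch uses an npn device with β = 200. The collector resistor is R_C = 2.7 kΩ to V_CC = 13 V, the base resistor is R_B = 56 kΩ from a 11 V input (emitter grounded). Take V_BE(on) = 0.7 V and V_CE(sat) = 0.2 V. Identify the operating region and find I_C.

saturation; I_C ≈ 4.7 mA

Assume active: I_B = (11 − 0.7)/56 = 0.184 mA, giving I_C = β·I_B = 36.8 mA.
But then V_CE = 13 − 36.8×2.7 = -86.3 V < V_CE(sat) = 0.2 V — impossible in the active region.
So the transistor is saturated. With V_CE = 0.2 V, I_C = (V_CC − 0.2)/R_C = 12.8/2.7 = 4.74 mA.
Check: β·I_B = 36.8 mA > I_C = 4.74 mA, confirming saturation.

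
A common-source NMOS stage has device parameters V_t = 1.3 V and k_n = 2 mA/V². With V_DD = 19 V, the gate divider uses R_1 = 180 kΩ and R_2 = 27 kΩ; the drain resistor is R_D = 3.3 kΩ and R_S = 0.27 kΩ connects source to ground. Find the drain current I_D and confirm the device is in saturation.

I_D ≈ 0.88 mA

V_G = V_DD·R_2/(R_1+R_2) = 19×27/207 = 2.48 V.
Assume saturation: I_D = (k_n/2)(V_GS − V_t)² with V_GS = V_G − I_D·R_S = 2.48 − 0.27·I_D.
Substituting gives 0.0729·I_D² − 1.64·I_D + 1.39 = 0, with roots I_D = 0.883 or 21.6 mA.
The root I_D = 21.6 mA gives V_GS = -3.34 V ≤ V_t, so take I_D = 0.883 mA.
Then V_GS = 2.24 V and V_DS = V_DD − I_D(R_D+R_S) = 19 − 0.883×3.57 = 15.8 V.
Saturation requires V_DS ≥ V_GS − V_t = 0.94 V; 15.8 ≥ 0.94 ✓.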